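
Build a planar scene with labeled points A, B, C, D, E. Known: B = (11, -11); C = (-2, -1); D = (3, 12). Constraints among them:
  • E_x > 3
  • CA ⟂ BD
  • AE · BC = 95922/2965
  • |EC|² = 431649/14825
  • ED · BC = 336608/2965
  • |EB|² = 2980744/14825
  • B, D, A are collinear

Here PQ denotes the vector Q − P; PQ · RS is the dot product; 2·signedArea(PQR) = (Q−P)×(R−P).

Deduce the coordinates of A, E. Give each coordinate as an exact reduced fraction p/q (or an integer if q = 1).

1. A_x = 3851/593  [B, D, A are collinear ∩ CA ⟂ BD]
2. A_y = 1159/593  [B, D, A are collinear ∩ CA ⟂ BD]
   → A = (3851/593, 1159/593)
3. E_x = 9181/2965  [line 13·x + -10·y + -96443/2965 = 0 ∩ |EC|² = 431649/14825]
4. E_y = 2291/2965  [line 13·x + -10·y + -96443/2965 = 0 ∩ |EC|² = 431649/14825]
   → E = (9181/2965, 2291/2965)

A = (3851/593, 1159/593)
E = (9181/2965, 2291/2965)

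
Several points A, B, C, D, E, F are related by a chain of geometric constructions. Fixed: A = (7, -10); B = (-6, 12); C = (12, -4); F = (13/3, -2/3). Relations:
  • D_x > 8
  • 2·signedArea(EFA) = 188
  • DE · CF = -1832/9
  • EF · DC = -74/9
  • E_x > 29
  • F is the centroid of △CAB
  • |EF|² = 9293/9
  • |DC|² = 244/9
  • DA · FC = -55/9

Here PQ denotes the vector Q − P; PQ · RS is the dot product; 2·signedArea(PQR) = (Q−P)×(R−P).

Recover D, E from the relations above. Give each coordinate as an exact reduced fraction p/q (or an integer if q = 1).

1. E_x = 30  [line 28/3·x + 8/3·y + -680/3 = 0 ∩ |EF|² = 9293/9]
2. E_y = -20  [line 28/3·x + 8/3·y + -680/3 = 0 ∩ |EF|² = 9293/9]
   → E = (30, -20)
3. D_x = 26/3  [DA · FC = -55/9 ∩ EF · DC = -74/9]
4. D_y = -8  [DA · FC = -55/9 ∩ EF · DC = -74/9]
   → D = (26/3, -8)

D = (26/3, -8)
E = (30, -20)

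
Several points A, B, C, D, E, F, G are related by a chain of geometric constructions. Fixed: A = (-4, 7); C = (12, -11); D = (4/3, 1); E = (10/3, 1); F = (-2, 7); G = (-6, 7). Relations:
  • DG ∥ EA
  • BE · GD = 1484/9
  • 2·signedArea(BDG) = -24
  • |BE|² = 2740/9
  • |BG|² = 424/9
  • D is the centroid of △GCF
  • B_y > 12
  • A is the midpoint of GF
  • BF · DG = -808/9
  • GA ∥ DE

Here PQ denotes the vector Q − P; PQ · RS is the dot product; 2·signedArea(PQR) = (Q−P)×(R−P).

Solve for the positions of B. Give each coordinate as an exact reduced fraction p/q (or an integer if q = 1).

1. B_x = -28/3  [BE · GD = 1484/9 ∩ 2·signedArea(BDG) = -24]
2. B_y = 13  [BE · GD = 1484/9 ∩ 2·signedArea(BDG) = -24]
   → B = (-28/3, 13)

B = (-28/3, 13)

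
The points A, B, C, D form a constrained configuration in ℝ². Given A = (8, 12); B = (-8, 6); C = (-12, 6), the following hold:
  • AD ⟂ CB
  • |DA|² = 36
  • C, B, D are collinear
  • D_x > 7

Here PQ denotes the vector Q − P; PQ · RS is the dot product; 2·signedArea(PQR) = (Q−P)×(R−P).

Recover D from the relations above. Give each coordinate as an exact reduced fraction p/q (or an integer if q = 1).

D = (8, 6)

1. D_x = 8  [C, B, D are collinear ∩ AD ⟂ CB]
2. D_y = 6  [C, B, D are collinear ∩ AD ⟂ CB]
   → D = (8, 6)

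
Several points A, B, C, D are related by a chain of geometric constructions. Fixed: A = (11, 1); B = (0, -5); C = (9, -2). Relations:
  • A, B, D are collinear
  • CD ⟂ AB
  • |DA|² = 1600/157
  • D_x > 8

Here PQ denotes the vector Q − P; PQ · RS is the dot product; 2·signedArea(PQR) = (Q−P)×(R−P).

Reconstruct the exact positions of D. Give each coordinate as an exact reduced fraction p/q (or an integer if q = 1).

D = (1287/157, -83/157)

1. D_x = 1287/157  [A, B, D are collinear ∩ CD ⟂ AB]
2. D_y = -83/157  [A, B, D are collinear ∩ CD ⟂ AB]
   → D = (1287/157, -83/157)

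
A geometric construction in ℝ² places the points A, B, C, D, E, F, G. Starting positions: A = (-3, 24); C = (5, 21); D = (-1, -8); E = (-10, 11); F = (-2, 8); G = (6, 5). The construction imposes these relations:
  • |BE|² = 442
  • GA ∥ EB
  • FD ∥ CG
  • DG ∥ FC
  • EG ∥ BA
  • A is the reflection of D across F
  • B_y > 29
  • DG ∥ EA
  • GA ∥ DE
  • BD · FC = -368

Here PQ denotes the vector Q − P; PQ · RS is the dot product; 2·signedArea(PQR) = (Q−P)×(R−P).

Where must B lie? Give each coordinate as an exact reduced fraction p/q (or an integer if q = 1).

1. B_x = -19  [EG ∥ BA ∩ GA ∥ EB]
2. B_y = 30  [EG ∥ BA ∩ GA ∥ EB]
   → B = (-19, 30)

B = (-19, 30)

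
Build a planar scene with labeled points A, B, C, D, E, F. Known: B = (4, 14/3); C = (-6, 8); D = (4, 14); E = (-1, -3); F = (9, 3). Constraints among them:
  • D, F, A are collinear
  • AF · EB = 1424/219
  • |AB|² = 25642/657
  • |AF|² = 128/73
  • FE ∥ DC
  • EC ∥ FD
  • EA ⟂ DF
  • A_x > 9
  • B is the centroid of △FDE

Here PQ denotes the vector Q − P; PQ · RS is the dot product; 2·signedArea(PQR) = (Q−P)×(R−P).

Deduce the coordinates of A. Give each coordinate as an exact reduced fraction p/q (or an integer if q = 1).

1. A_x = 697/73  [D, F, A are collinear ∩ EA ⟂ DF]
2. A_y = 131/73  [D, F, A are collinear ∩ EA ⟂ DF]
   → A = (697/73, 131/73)

A = (697/73, 131/73)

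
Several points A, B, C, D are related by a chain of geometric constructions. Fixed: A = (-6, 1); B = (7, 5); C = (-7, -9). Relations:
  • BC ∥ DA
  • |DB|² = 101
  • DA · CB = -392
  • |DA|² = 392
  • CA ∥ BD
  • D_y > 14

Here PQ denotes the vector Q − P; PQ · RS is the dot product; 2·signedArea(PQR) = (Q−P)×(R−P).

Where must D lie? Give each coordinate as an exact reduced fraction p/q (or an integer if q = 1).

1. D_x = 8  [BC ∥ DA ∩ CA ∥ BD]
2. D_y = 15  [BC ∥ DA ∩ CA ∥ BD]
   → D = (8, 15)

D = (8, 15)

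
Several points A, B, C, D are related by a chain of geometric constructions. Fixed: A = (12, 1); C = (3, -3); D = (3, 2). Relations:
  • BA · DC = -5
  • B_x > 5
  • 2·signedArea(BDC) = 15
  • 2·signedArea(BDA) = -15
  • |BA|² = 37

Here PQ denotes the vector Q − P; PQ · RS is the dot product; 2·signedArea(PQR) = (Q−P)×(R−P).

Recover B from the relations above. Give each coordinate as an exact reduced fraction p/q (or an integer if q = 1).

B = (6, 0)

1. B_x = 6  [2·signedArea(BDA) = -15 ∩ BA · DC = -5]
2. B_y = 0  [2·signedArea(BDA) = -15 ∩ BA · DC = -5]
   → B = (6, 0)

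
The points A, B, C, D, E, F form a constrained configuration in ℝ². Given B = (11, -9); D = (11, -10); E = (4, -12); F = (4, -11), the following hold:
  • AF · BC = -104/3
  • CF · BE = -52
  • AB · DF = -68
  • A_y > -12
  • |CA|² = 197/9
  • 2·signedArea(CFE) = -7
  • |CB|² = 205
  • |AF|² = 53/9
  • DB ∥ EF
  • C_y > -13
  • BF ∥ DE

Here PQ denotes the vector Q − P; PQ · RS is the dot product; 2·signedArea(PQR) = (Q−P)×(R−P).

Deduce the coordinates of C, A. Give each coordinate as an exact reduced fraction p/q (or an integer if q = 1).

1. C_x = -3  [2·signedArea(CFE) = -7 ∩ CF · BE = -52]
2. C_y = -12  [2·signedArea(CFE) = -7 ∩ CF · BE = -52]
   → C = (-3, -12)
3. A_x = 5/3  [AF · BC = -104/3 ∩ AB · DF = -68]
4. A_y = -35/3  [AF · BC = -104/3 ∩ AB · DF = -68]
   → A = (5/3, -35/3)

A = (5/3, -35/3)
C = (-3, -12)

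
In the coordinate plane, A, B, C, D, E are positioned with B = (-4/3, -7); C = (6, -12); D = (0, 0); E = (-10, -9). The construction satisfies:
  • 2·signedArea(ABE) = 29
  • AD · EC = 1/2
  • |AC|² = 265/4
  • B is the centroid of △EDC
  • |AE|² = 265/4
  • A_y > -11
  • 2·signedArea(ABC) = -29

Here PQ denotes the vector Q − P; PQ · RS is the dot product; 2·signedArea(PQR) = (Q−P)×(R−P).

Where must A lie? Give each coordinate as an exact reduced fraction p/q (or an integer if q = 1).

A = (-2, -21/2)

1. A_x = -2  [2·signedArea(ABC) = -29 ∩ 2·signedArea(ABE) = 29]
2. A_y = -21/2  [2·signedArea(ABC) = -29 ∩ 2·signedArea(ABE) = 29]
   → A = (-2, -21/2)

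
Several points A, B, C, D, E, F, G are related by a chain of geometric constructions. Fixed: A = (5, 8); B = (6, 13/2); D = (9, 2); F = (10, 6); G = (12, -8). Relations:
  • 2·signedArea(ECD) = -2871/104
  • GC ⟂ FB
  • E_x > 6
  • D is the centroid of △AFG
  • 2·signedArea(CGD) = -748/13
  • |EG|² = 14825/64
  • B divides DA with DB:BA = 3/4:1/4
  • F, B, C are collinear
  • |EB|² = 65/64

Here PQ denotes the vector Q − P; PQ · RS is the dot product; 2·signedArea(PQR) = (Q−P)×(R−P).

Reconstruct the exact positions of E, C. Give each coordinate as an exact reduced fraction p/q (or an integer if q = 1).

1. C_x = 178/13  [F, B, C are collinear ∩ GC ⟂ FB]
2. C_y = 72/13  [F, B, C are collinear ∩ GC ⟂ FB]
   → C = (178/13, 72/13)
3. E_x = 7  [line 46/13·x + -61/13·y + 535/104 = 0 ∩ |EG|² = 14825/64]
4. E_y = 51/8  [line 46/13·x + -61/13·y + 535/104 = 0 ∩ |EG|² = 14825/64]
   → E = (7, 51/8)

C = (178/13, 72/13)
E = (7, 51/8)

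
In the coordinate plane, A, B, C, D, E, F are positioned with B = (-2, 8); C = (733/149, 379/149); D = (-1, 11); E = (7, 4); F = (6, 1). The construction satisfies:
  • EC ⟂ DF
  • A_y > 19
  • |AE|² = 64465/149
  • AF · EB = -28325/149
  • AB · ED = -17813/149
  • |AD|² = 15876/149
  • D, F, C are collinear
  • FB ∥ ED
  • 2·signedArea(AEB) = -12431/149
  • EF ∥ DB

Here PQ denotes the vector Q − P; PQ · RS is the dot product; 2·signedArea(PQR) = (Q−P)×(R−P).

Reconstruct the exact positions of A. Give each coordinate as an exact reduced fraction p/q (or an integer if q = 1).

A = (-1031/149, 2899/149)

1. A_x = -1031/149  [AB · ED = -17813/149 ∩ AF · EB = -28325/149]
2. A_y = 2899/149  [AB · ED = -17813/149 ∩ AF · EB = -28325/149]
   → A = (-1031/149, 2899/149)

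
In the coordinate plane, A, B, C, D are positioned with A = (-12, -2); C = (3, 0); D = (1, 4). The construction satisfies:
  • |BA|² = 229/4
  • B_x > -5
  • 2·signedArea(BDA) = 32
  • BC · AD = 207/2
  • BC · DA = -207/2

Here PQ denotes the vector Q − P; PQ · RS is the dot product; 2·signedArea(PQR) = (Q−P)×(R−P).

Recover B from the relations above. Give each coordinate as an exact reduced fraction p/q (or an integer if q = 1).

B = (-9/2, -1)

1. B_x = -9/2  [BC · DA = -207/2 ∩ 2·signedArea(BDA) = 32]
2. B_y = -1  [BC · DA = -207/2 ∩ 2·signedArea(BDA) = 32]
   → B = (-9/2, -1)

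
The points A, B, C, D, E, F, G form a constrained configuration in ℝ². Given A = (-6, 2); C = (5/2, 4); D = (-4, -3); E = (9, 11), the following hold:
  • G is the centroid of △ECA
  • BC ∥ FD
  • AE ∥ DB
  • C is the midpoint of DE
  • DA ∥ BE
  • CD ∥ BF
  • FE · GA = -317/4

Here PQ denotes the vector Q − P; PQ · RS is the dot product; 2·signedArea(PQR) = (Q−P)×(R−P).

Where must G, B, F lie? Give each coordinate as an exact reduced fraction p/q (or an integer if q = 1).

B = (11, 6)
F = (9/2, -1)
G = (11/6, 17/3)

1. G_x = 11/6  [G is the centroid of △ECA]
2. G_y = 17/3  [G is the centroid of △ECA]
   → G = (11/6, 17/3)
3. B_x = 11  [DA ∥ BE ∩ AE ∥ DB]
4. B_y = 6  [DA ∥ BE ∩ AE ∥ DB]
   → B = (11, 6)
5. F_x = 9/2  [BC ∥ FD ∩ CD ∥ BF]
6. F_y = -1  [BC ∥ FD ∩ CD ∥ BF]
   → F = (9/2, -1)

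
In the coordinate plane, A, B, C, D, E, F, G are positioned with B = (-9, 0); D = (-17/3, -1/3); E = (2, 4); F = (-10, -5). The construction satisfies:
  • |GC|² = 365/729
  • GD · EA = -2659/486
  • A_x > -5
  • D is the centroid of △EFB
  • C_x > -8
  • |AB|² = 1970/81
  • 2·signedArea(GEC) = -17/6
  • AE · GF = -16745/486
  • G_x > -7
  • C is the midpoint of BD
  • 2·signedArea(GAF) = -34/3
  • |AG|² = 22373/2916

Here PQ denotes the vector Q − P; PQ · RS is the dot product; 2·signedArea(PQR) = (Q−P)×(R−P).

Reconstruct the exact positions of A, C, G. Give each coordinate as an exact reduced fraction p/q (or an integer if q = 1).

A = (-38/9, 11/9)
C = (-22/3, -1/6)
G = (-185/27, 19/54)

1. C_x = -22/3  [C is the midpoint of BD]
2. C_y = -1/6  [C is the midpoint of BD]
   → C = (-22/3, -1/6)
3. G_x = -185/27  [line 25/6·x + -28/3·y + 191/6 = 0 ∩ |GC|² = 365/729]
4. G_y = 19/54  [line 25/6·x + -28/3·y + 191/6 = 0 ∩ |GC|² = 365/729]
   → G = (-185/27, 19/54)
5. A_x = -38/9  [AE · GF = -16745/486 ∩ GD · EA = -2659/486]
6. A_y = 11/9  [AE · GF = -16745/486 ∩ GD · EA = -2659/486]
   → A = (-38/9, 11/9)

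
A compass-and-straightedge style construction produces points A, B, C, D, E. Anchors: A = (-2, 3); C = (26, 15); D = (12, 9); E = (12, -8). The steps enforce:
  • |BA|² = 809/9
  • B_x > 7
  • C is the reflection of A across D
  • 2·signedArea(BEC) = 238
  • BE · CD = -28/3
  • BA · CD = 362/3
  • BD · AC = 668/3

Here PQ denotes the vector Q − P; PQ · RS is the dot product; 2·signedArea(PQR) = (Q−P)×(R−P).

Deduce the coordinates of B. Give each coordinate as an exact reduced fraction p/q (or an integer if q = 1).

1. B_x = 22/3  [BD · AC = 668/3 ∩ 2·signedArea(BEC) = 238]
2. B_y = 4/3  [BD · AC = 668/3 ∩ 2·signedArea(BEC) = 238]
   → B = (22/3, 4/3)

B = (22/3, 4/3)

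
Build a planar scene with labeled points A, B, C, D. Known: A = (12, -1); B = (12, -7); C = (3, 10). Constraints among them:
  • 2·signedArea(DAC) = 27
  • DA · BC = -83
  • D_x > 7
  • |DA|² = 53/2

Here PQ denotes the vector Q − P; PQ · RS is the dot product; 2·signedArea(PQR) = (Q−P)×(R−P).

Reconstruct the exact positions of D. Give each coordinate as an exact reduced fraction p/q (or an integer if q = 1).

1. D_x = 15/2  [2·signedArea(DAC) = 27 ∩ DA · BC = -83]
2. D_y = 3/2  [2·signedArea(DAC) = 27 ∩ DA · BC = -83]
   → D = (15/2, 3/2)

D = (15/2, 3/2)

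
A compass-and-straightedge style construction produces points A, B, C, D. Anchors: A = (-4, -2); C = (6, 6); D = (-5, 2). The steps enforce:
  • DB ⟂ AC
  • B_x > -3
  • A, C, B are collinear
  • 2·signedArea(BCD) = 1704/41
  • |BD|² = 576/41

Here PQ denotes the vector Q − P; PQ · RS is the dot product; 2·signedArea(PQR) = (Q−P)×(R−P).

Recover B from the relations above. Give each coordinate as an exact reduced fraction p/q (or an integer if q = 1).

B = (-109/41, -38/41)

1. B_x = -109/41  [A, C, B are collinear ∩ DB ⟂ AC]
2. B_y = -38/41  [A, C, B are collinear ∩ DB ⟂ AC]
   → B = (-109/41, -38/41)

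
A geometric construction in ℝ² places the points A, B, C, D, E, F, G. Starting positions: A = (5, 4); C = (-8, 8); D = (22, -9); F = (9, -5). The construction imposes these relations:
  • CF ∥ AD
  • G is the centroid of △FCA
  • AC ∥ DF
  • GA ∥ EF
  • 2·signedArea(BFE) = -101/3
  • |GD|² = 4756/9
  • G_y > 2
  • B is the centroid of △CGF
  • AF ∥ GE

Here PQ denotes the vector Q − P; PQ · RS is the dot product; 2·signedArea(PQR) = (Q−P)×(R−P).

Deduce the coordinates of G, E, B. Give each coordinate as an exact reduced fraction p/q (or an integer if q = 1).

1. G_x = 2  [G is the centroid of △FCA]
2. G_y = 7/3  [G is the centroid of △FCA]
   → G = (2, 7/3)
3. E_x = 6  [GA ∥ EF ∩ AF ∥ GE]
4. E_y = -20/3  [GA ∥ EF ∩ AF ∥ GE]
   → E = (6, -20/3)
5. B_x = 1  [B is the centroid of △CGF]
6. B_y = 16/9  [B is the centroid of △CGF]
   → B = (1, 16/9)

B = (1, 16/9)
E = (6, -20/3)
G = (2, 7/3)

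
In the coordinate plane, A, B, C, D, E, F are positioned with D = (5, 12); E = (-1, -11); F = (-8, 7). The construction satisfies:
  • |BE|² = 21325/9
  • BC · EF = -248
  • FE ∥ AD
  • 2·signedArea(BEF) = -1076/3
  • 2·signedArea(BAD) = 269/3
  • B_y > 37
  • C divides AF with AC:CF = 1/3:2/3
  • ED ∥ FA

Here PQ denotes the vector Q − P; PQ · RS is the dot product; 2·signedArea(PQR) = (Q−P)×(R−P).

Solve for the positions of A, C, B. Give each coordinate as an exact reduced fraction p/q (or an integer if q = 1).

1. A_x = -2  [FE ∥ AD ∩ ED ∥ FA]
2. A_y = 30  [FE ∥ AD ∩ ED ∥ FA]
   → A = (-2, 30)
3. C_x = -4  [C divides AF with AC:CF = 1/3:2/3]
4. C_y = 67/3  [C divides AF with AC:CF = 1/3:2/3]
   → C = (-4, 67/3)
5. B_x = 0  [2·signedArea(BAD) = 269/3 ∩ BC · EF = -248]
6. B_y = 113/3  [2·signedArea(BAD) = 269/3 ∩ BC · EF = -248]
   → B = (0, 113/3)

A = (-2, 30)
B = (0, 113/3)
C = (-4, 67/3)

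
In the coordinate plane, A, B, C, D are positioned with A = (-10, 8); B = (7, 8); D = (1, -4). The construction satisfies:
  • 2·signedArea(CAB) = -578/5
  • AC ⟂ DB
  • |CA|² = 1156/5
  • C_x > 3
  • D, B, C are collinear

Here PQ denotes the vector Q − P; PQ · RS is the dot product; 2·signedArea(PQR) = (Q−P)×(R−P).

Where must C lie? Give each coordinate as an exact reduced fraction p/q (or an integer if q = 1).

C = (18/5, 6/5)

1. C_x = 18/5  [D, B, C are collinear ∩ AC ⟂ DB]
2. C_y = 6/5  [D, B, C are collinear ∩ AC ⟂ DB]
   → C = (18/5, 6/5)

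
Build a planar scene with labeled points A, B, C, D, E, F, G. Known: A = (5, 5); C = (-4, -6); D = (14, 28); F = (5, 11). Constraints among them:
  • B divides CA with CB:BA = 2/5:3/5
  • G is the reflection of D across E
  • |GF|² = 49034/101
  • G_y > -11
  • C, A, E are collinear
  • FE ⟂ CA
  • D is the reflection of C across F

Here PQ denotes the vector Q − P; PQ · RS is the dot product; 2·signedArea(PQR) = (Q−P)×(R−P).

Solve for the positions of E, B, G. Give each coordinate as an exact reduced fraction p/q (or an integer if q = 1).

1. E_x = 802/101  [C, A, E are collinear ∩ FE ⟂ CA]
2. E_y = 868/101  [C, A, E are collinear ∩ FE ⟂ CA]
   → E = (802/101, 868/101)
3. B_x = -2/5  [B divides CA with CB:BA = 2/5:3/5]
4. B_y = -8/5  [B divides CA with CB:BA = 2/5:3/5]
   → B = (-2/5, -8/5)
5. G_x = 190/101  [G is the reflection of D across E]
6. G_y = -1092/101  [G is the reflection of D across E]
   → G = (190/101, -1092/101)

B = (-2/5, -8/5)
E = (802/101, 868/101)
G = (190/101, -1092/101)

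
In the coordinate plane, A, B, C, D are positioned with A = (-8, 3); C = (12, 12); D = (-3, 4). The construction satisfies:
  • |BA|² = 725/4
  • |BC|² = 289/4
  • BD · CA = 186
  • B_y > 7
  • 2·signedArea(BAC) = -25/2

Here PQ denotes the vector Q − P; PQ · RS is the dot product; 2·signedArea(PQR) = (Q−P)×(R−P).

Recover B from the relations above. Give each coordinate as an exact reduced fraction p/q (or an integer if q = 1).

1. B_x = 9/2  [BD · CA = 186 ∩ 2·signedArea(BAC) = -25/2]
2. B_y = 8  [BD · CA = 186 ∩ 2·signedArea(BAC) = -25/2]
   → B = (9/2, 8)

B = (9/2, 8)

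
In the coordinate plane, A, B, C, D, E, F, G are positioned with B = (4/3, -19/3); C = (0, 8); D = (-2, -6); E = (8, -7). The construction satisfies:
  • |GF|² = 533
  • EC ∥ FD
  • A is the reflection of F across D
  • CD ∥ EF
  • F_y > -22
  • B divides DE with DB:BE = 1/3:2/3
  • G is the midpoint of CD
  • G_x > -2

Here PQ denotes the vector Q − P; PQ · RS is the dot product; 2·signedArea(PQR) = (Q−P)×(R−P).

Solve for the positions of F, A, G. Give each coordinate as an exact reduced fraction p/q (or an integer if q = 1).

1. F_x = 6  [EC ∥ FD ∩ CD ∥ EF]
2. F_y = -21  [EC ∥ FD ∩ CD ∥ EF]
   → F = (6, -21)
3. A_x = -10  [A is the reflection of F across D]
4. A_y = 9  [A is the reflection of F across D]
   → A = (-10, 9)
5. G_x = -1  [G is the midpoint of CD]
6. G_y = 1  [G is the midpoint of CD]
   → G = (-1, 1)

A = (-10, 9)
F = (6, -21)
G = (-1, 1)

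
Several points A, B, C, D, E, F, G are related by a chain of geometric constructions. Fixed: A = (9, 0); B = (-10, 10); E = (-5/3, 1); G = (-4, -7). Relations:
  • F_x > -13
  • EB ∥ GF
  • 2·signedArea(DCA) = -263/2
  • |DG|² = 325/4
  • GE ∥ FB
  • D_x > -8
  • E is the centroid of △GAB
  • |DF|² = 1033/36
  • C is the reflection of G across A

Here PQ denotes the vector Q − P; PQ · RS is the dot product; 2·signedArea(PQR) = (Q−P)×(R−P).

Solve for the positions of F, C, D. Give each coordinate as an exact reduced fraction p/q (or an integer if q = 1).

1. F_x = -37/3  [GE ∥ FB ∩ EB ∥ GF]
2. F_y = 2  [GE ∥ FB ∩ EB ∥ GF]
   → F = (-37/3, 2)
3. C_x = 22  [C is the reflection of G across A]
4. C_y = 7  [C is the reflection of G across A]
   → C = (22, 7)
5. D_x = -7  [line 7·x + -13·y + 137/2 = 0 ∩ |DG|² = 325/4]
6. D_y = 3/2  [line 7·x + -13·y + 137/2 = 0 ∩ |DG|² = 325/4]
   → D = (-7, 3/2)

C = (22, 7)
D = (-7, 3/2)
F = (-37/3, 2)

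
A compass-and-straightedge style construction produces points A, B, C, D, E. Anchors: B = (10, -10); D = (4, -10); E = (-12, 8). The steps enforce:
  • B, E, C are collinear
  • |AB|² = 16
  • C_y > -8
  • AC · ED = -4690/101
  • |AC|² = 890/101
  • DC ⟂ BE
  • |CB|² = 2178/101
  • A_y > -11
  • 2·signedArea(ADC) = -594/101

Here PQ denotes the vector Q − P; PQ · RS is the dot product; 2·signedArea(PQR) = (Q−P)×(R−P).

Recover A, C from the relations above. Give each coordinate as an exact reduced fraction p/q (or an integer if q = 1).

1. C_x = 647/101  [B, E, C are collinear ∩ DC ⟂ BE]
2. C_y = -713/101  [B, E, C are collinear ∩ DC ⟂ BE]
   → C = (647/101, -713/101)
3. A_x = 6  [AC · ED = -4690/101 ∩ 2·signedArea(ADC) = -594/101]
4. A_y = -10  [AC · ED = -4690/101 ∩ 2·signedArea(ADC) = -594/101]
   → A = (6, -10)

A = (6, -10)
C = (647/101, -713/101)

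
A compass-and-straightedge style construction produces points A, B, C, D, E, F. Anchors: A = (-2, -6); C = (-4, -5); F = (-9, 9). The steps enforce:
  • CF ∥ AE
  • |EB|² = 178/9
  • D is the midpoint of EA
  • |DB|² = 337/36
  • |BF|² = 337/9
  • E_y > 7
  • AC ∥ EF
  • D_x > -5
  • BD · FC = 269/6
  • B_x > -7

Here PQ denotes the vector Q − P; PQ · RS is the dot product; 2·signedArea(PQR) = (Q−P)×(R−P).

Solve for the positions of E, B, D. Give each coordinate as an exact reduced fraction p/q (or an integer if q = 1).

1. E_x = -7  [AC ∥ EF ∩ CF ∥ AE]
2. E_y = 8  [AC ∥ EF ∩ CF ∥ AE]
   → E = (-7, 8)
3. D_x = -9/2  [D is the midpoint of EA]
4. D_y = 1  [D is the midpoint of EA]
   → D = (-9/2, 1)
5. B_x = -6  [line -5·x + 14·y + -244/3 = 0 ∩ |BF|² = 337/9]
6. B_y = 11/3  [line -5·x + 14·y + -244/3 = 0 ∩ |BF|² = 337/9]
   → B = (-6, 11/3)

B = (-6, 11/3)
D = (-9/2, 1)
E = (-7, 8)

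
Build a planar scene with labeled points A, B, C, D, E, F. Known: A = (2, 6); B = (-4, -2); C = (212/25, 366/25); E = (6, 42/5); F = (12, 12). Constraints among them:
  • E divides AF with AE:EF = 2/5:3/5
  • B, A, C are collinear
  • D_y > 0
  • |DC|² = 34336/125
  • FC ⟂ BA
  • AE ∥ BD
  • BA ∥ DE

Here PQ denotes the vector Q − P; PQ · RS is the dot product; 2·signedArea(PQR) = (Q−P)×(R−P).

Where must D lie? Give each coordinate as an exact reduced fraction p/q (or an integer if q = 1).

D = (0, 2/5)

1. D_x = 0  [BA ∥ DE ∩ AE ∥ BD]
2. D_y = 2/5  [BA ∥ DE ∩ AE ∥ BD]
   → D = (0, 2/5)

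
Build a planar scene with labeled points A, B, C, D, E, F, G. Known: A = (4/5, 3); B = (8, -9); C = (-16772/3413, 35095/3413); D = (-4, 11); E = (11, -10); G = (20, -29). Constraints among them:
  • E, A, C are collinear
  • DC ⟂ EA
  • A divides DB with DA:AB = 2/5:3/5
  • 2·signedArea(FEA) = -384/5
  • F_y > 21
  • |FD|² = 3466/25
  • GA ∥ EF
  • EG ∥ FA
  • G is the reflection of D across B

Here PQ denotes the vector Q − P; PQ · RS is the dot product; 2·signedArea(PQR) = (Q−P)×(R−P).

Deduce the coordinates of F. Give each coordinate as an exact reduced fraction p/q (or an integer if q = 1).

F = (-41/5, 22)

1. F_x = -41/5  [EG ∥ FA ∩ GA ∥ EF]
2. F_y = 22  [EG ∥ FA ∩ GA ∥ EF]
   → F = (-41/5, 22)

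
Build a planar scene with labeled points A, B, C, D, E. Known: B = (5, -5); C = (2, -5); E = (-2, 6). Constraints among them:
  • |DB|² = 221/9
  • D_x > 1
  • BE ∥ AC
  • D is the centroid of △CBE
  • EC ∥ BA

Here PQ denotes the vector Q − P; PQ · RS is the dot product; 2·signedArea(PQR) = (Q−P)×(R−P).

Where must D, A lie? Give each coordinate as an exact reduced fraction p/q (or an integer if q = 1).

1. D_x = 5/3  [D is the centroid of △CBE]
2. D_y = -4/3  [D is the centroid of △CBE]
   → D = (5/3, -4/3)
3. A_x = 9  [BE ∥ AC ∩ EC ∥ BA]
4. A_y = -16  [BE ∥ AC ∩ EC ∥ BA]
   → A = (9, -16)

A = (9, -16)
D = (5/3, -4/3)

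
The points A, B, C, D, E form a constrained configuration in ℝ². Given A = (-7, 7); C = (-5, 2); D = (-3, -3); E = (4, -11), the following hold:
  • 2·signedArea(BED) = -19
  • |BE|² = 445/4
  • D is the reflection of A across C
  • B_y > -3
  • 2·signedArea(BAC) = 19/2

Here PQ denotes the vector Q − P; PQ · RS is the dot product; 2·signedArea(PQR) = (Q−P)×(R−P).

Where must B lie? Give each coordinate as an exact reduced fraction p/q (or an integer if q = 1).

1. B_x = -3/2  [2·signedArea(BAC) = 19/2 ∩ 2·signedArea(BED) = -19]
2. B_y = -2  [2·signedArea(BAC) = 19/2 ∩ 2·signedArea(BED) = -19]
   → B = (-3/2, -2)

B = (-3/2, -2)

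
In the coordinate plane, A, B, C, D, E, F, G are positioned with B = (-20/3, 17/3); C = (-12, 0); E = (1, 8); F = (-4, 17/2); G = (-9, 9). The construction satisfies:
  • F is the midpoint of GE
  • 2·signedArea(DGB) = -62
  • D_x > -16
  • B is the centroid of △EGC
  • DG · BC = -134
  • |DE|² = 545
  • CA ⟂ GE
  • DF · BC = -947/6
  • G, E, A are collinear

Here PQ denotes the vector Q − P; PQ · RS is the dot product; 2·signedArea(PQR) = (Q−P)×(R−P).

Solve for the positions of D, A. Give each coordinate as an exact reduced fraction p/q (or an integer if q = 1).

1. D_x = -15  [2·signedArea(DGB) = -62 ∩ DG · BC = -134]
2. D_y = -9  [2·signedArea(DGB) = -62 ∩ DG · BC = -134]
   → D = (-15, -9)
3. A_x = -1119/101  [G, E, A are collinear ∩ CA ⟂ GE]
4. A_y = 930/101  [G, E, A are collinear ∩ CA ⟂ GE]
   → A = (-1119/101, 930/101)

A = (-1119/101, 930/101)
D = (-15, -9)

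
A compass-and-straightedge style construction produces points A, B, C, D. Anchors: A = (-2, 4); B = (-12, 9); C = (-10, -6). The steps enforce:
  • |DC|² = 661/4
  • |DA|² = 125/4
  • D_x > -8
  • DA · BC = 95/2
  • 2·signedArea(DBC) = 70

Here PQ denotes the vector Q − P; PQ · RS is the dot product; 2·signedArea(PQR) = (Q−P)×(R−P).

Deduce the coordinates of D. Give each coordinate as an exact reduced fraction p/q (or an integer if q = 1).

D = (-7, 13/2)

1. D_x = -7  [DA · BC = 95/2 ∩ 2·signedArea(DBC) = 70]
2. D_y = 13/2  [DA · BC = 95/2 ∩ 2·signedArea(DBC) = 70]
   → D = (-7, 13/2)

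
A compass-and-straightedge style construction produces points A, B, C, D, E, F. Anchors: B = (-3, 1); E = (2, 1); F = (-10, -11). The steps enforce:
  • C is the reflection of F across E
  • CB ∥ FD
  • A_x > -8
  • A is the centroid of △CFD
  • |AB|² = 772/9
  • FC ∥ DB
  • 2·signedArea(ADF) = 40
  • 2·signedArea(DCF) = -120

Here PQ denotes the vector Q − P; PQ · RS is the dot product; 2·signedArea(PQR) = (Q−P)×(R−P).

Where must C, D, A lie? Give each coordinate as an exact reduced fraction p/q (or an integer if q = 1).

1. C_x = 14  [C is the reflection of F across E]
2. C_y = 13  [C is the reflection of F across E]
   → C = (14, 13)
3. D_x = -27  [FC ∥ DB ∩ CB ∥ FD]
4. D_y = -23  [FC ∥ DB ∩ CB ∥ FD]
   → D = (-27, -23)
5. A_x = -23/3  [A is the centroid of △CFD]
6. A_y = -7  [A is the centroid of △CFD]
   → A = (-23/3, -7)

A = (-23/3, -7)
C = (14, 13)
D = (-27, -23)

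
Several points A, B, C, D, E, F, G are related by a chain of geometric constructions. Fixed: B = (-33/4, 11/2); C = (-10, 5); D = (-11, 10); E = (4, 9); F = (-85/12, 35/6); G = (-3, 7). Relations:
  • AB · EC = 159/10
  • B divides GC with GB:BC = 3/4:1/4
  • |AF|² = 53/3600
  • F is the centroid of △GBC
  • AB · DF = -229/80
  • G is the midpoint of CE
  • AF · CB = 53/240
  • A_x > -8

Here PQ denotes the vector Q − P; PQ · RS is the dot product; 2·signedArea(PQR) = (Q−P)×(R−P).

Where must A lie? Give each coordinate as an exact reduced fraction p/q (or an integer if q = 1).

A = (-36/5, 29/5)

1. A_x = -36/5  [AB · DF = -229/80 ∩ AB · EC = 159/10]
2. A_y = 29/5  [AB · DF = -229/80 ∩ AB · EC = 159/10]
   → A = (-36/5, 29/5)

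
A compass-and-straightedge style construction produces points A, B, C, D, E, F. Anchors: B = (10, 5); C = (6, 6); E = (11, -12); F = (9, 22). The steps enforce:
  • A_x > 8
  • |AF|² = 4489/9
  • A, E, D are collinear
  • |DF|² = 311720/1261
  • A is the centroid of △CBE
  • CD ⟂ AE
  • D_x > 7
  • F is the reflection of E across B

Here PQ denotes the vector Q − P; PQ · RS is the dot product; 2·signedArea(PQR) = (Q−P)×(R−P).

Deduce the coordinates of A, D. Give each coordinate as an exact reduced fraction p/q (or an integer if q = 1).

A = (9, -1/3)
D = (9911/1261, 7968/1261)

1. A_x = 9  [A is the centroid of △CBE]
2. A_y = -1/3  [A is the centroid of △CBE]
   → A = (9, -1/3)
3. D_x = 9911/1261  [A, E, D are collinear ∩ CD ⟂ AE]
4. D_y = 7968/1261  [A, E, D are collinear ∩ CD ⟂ AE]
   → D = (9911/1261, 7968/1261)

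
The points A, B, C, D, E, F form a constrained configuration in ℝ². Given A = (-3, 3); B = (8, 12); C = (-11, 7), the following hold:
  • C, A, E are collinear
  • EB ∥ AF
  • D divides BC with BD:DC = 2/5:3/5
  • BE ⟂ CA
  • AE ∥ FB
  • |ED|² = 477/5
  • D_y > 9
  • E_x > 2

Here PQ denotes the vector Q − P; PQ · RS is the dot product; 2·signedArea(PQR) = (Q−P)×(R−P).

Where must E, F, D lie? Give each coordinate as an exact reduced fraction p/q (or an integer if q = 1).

D = (2/5, 10)
E = (11/5, 2/5)
F = (14/5, 73/5)

1. E_x = 11/5  [C, A, E are collinear ∩ BE ⟂ CA]
2. E_y = 2/5  [C, A, E are collinear ∩ BE ⟂ CA]
   → E = (11/5, 2/5)
3. F_x = 14/5  [AE ∥ FB ∩ EB ∥ AF]
4. F_y = 73/5  [AE ∥ FB ∩ EB ∥ AF]
   → F = (14/5, 73/5)
5. D_x = 2/5  [D divides BC with BD:DC = 2/5:3/5]
6. D_y = 10  [D divides BC with BD:DC = 2/5:3/5]
   → D = (2/5, 10)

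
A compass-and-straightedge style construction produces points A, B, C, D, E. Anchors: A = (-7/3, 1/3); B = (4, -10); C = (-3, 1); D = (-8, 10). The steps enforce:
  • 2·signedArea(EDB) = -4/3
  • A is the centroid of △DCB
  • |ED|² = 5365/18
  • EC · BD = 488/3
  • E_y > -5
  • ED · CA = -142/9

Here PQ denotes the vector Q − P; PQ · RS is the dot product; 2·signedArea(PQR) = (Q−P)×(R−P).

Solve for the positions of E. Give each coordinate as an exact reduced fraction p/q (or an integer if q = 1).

1. E_x = 5/6  [2·signedArea(EDB) = -4/3 ∩ EC · BD = 488/3]
2. E_y = -29/6  [2·signedArea(EDB) = -4/3 ∩ EC · BD = 488/3]
   → E = (5/6, -29/6)

E = (5/6, -29/6)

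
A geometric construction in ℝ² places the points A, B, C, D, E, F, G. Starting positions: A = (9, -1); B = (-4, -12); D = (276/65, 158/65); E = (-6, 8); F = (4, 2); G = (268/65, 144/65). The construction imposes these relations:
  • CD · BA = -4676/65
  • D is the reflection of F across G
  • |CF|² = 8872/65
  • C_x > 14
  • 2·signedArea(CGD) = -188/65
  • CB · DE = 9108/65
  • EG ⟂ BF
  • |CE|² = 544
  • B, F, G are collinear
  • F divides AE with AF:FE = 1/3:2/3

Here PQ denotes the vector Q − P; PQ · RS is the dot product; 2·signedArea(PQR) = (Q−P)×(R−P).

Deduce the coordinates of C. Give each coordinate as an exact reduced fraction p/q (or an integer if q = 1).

C = (942/65, -204/65)

1. C_x = 942/65  [CD · BA = -4676/65 ∩ CB · DE = 9108/65]
2. C_y = -204/65  [CD · BA = -4676/65 ∩ CB · DE = 9108/65]
   → C = (942/65, -204/65)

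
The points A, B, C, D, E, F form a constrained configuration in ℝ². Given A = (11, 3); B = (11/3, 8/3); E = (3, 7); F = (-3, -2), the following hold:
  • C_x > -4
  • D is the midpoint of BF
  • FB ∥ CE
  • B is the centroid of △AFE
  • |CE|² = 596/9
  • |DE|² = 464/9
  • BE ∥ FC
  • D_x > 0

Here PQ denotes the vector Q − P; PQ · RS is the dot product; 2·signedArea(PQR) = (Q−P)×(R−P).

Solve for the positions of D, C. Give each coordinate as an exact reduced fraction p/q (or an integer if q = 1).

1. D_x = 1/3  [D is the midpoint of BF]
2. D_y = 1/3  [D is the midpoint of BF]
   → D = (1/3, 1/3)
3. C_x = -11/3  [FB ∥ CE ∩ BE ∥ FC]
4. C_y = 7/3  [FB ∥ CE ∩ BE ∥ FC]
   → C = (-11/3, 7/3)

C = (-11/3, 7/3)
D = (1/3, 1/3)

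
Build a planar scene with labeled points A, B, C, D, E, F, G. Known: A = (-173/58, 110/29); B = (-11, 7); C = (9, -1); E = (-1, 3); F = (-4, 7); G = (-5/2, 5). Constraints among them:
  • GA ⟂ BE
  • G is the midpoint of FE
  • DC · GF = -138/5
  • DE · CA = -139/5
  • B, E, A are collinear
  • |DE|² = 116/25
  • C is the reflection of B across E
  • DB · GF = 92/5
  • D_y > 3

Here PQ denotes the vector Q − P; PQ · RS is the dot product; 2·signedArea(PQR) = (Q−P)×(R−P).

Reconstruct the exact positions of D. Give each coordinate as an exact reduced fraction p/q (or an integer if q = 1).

1. D_x = -3  [DC · GF = -138/5 ∩ DE · CA = -139/5]
2. D_y = 19/5  [DC · GF = -138/5 ∩ DE · CA = -139/5]
   → D = (-3, 19/5)

D = (-3, 19/5)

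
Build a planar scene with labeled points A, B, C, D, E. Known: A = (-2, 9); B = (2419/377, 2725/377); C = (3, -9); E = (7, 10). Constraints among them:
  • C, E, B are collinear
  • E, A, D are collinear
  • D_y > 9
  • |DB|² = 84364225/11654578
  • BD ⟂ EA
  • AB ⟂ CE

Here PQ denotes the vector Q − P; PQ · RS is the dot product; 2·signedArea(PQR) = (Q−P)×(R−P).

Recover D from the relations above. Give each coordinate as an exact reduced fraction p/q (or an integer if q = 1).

1. D_x = 189173/30914  [E, A, D are collinear ∩ BD ⟂ EA]
2. D_y = 306115/30914  [E, A, D are collinear ∩ BD ⟂ EA]
   → D = (189173/30914, 306115/30914)

D = (189173/30914, 306115/30914)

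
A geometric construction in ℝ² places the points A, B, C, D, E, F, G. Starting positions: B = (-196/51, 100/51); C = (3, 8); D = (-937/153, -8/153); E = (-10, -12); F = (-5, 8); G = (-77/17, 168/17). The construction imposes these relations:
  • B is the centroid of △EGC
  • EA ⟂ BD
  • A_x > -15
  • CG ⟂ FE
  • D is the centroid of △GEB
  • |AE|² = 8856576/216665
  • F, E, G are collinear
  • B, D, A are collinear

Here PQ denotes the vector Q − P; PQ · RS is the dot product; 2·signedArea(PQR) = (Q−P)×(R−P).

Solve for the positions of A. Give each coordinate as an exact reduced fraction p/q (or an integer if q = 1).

A = (-3083258/216665, -1561356/216665)

1. A_x = -3083258/216665  [B, D, A are collinear ∩ EA ⟂ BD]
2. A_y = -1561356/216665  [B, D, A are collinear ∩ EA ⟂ BD]
   → A = (-3083258/216665, -1561356/216665)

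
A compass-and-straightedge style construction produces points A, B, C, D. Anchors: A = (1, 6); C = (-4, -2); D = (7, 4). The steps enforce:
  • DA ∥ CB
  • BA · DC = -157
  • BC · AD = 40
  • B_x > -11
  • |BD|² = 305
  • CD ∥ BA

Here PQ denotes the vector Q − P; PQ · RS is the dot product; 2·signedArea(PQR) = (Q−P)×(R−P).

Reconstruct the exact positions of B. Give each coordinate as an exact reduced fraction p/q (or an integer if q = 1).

1. B_x = -10  [CD ∥ BA ∩ DA ∥ CB]
2. B_y = 0  [CD ∥ BA ∩ DA ∥ CB]
   → B = (-10, 0)

B = (-10, 0)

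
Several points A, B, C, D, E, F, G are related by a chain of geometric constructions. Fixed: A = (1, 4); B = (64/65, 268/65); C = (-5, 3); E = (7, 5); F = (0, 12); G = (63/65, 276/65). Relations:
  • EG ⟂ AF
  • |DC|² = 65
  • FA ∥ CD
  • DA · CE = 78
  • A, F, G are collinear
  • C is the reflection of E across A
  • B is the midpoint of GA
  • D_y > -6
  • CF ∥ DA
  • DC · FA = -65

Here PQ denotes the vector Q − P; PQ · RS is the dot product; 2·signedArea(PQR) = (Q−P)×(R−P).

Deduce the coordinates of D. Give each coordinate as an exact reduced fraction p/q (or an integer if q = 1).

1. D_x = -4  [CF ∥ DA ∩ FA ∥ CD]
2. D_y = -5  [CF ∥ DA ∩ FA ∥ CD]
   → D = (-4, -5)

D = (-4, -5)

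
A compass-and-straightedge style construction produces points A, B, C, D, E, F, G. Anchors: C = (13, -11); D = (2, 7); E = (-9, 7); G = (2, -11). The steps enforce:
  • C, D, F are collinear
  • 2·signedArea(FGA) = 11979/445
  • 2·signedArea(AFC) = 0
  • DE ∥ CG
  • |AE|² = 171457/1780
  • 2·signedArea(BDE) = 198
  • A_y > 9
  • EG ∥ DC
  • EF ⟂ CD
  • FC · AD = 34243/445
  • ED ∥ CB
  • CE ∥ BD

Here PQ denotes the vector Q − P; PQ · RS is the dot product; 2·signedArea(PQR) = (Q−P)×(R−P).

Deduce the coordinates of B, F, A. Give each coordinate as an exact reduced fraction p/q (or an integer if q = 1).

A = (449/890, 4204/445)
B = (24, -11)
F = (-441/445, 5293/445)

1. B_x = 24  [CE ∥ BD ∩ ED ∥ CB]
2. B_y = -11  [CE ∥ BD ∩ ED ∥ CB]
   → B = (24, -11)
3. F_x = -441/445  [C, D, F are collinear ∩ EF ⟂ CD]
4. F_y = 5293/445  [C, D, F are collinear ∩ EF ⟂ CD]
   → F = (-441/445, 5293/445)
5. A_x = 449/890  [2·signedArea(AFC) = 0 ∩ FC · AD = 34243/445]
6. A_y = 4204/445  [2·signedArea(AFC) = 0 ∩ FC · AD = 34243/445]
   → A = (449/890, 4204/445)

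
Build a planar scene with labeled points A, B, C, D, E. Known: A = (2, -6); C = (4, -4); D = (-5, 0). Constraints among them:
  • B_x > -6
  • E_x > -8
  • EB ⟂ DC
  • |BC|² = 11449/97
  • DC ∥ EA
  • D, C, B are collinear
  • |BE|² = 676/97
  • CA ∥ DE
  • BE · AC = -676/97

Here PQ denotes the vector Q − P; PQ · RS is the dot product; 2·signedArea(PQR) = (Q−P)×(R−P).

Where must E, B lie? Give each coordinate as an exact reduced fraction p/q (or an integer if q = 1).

B = (-575/97, 40/97)
E = (-7, -2)

1. E_x = -7  [DC ∥ EA ∩ CA ∥ DE]
2. E_y = -2  [DC ∥ EA ∩ CA ∥ DE]
   → E = (-7, -2)
3. B_x = -575/97  [D, C, B are collinear ∩ EB ⟂ DC]
4. B_y = 40/97  [D, C, B are collinear ∩ EB ⟂ DC]
   → B = (-575/97, 40/97)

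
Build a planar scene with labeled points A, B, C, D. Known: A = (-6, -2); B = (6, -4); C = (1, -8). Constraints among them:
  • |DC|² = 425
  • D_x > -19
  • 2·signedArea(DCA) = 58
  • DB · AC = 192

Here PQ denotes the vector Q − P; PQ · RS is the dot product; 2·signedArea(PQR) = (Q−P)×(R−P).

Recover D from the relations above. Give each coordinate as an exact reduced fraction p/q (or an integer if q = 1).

D = (-18, 0)

1. D_x = -18  [2·signedArea(DCA) = 58 ∩ DB · AC = 192]
2. D_y = 0  [2·signedArea(DCA) = 58 ∩ DB · AC = 192]
   → D = (-18, 0)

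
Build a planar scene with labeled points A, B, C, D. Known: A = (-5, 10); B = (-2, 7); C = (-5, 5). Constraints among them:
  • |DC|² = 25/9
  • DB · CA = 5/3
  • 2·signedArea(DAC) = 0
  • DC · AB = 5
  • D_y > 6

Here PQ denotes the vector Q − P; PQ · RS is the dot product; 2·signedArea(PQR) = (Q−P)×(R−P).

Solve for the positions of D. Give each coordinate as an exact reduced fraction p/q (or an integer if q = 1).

D = (-5, 20/3)

1. D_x = -5  [2·signedArea(DAC) = 0 ∩ DC · AB = 5]
2. D_y = 20/3  [2·signedArea(DAC) = 0 ∩ DC · AB = 5]
   → D = (-5, 20/3)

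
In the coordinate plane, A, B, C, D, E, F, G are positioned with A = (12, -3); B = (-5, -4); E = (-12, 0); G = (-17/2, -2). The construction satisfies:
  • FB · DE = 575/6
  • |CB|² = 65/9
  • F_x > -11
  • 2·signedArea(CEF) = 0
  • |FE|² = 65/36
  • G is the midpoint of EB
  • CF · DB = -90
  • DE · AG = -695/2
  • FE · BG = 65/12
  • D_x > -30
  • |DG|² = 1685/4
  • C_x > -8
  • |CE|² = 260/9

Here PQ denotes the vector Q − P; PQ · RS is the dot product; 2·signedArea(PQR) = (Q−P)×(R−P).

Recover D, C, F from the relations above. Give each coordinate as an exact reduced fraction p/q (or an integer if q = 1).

C = (-22/3, -8/3)
D = (-29, -1)
F = (-65/6, -2/3)

1. D_x = -29  [line 41/2·x + -1·y + 1187/2 = 0 ∩ |DG|² = 1685/4]
2. D_y = -1  [line 41/2·x + -1·y + 1187/2 = 0 ∩ |DG|² = 1685/4]
   → D = (-29, -1)
3. F_x = -65/6  [FE · BG = 65/12 ∩ FB · DE = 575/6]
4. F_y = -2/3  [FE · BG = 65/12 ∩ FB · DE = 575/6]
   → F = (-65/6, -2/3)
5. C_x = -22/3  [2·signedArea(CEF) = 0 ∩ CF · DB = -90]
6. C_y = -8/3  [2·signedArea(CEF) = 0 ∩ CF · DB = -90]
   → C = (-22/3, -8/3)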